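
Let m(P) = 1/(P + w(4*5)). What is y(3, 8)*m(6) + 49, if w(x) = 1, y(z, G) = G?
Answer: 351/7 ≈ 50.143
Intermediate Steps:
m(P) = 1/(1 + P) (m(P) = 1/(P + 1) = 1/(1 + P))
y(3, 8)*m(6) + 49 = 8/(1 + 6) + 49 = 8/7 + 49 = 351/7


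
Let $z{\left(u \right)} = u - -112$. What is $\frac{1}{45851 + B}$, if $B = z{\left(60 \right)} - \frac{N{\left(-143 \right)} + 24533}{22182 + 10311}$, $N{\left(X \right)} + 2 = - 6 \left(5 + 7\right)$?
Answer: $\frac{10831}{498466960} \approx 2.1729 \cdot 10^{-5}$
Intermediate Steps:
$N{\left(X \right)} = -74$ ($N{\left(X \right)} = -2 - 6 \left(5 + 7\right) = -2 - 72 = -74$)
$z{\left(u \right)} = 112 + u$ ($z{\left(u \right)} = u + 112 = 112 + u$)
$B = \frac{1854779}{10831}$ ($B = \left(112 + 60\right) - \frac{-74 + 24533}{22182 + 10311} = 172 - \frac{24459}{32493} = 172 - 24459 \cdot \frac{1}{32493} = 172 - \frac{8153}{10831} = \frac{1854779}{10831} \approx 171.25$)
$\frac{1}{45851 + B} = \frac{1}{45851 + \frac{1854779}{10831}} = \frac{1}{\frac{498466960}{10831}} = \frac{10831}{498466960}$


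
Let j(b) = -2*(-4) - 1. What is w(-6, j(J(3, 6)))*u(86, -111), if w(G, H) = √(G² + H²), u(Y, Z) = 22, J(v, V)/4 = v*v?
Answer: 22*√85 ≈ 202.83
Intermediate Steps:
J(v, V) = 4*v² (J(v, V) = 4*(v*v) = 4*v²)
j(b) = 7 (j(b) = 8 - 1 = 7)
w(-6, j(J(3, 6)))*u(86, -111) = √((-6)² + 7²)*22 = √(36 + 49)*22 = √85*22 = 22*√85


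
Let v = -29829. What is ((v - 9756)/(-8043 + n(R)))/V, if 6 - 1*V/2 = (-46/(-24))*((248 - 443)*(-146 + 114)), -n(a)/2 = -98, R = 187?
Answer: -5655/26800868 ≈ -0.00021100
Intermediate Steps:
n(a) = 196 (n(a) = -2*(-98) = 196)
V = -23908 (V = 12 - 2*(-46/(-24))*(248 - 443)*(-146 + 114) = 12 - 2*(-46*(-1/24))*(-195*(-32)) = 12 - 23*6240/6 = 12 - 2*11960 = 12 - 23920 = -23908)
((v - 9756)/(-8043 + n(R)))/V = ((-29829 - 9756)/(-8043 + 196))/(-23908) = -39585/(-7847)*(-1/23908) = -39585*(-1/7847)*(-1/23908) = (5655/1121)*(-1/23908) = -5655/26800868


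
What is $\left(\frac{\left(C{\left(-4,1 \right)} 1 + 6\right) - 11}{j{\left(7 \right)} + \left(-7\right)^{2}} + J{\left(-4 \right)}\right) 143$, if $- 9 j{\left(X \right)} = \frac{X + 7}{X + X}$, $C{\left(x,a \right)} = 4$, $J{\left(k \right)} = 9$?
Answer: $\frac{51363}{40} \approx 1284.1$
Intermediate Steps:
$j{\left(X \right)} = - \frac{7 + X}{18 X}$ ($j{\left(X \right)} = - \frac{\left(X + 7\right) \frac{1}{X + X}}{9} = - \frac{\left(7 + X\right) \frac{1}{2 X}}{9} = - \frac{\frac{1}{2} \frac{1}{X} \left(7 + X\right)}{9} = - \frac{7 + X}{18 X}$)
$\left(\frac{\left(C{\left(-4,1 \right)} 1 + 6\right) - 11}{j{\left(7 \right)} + \left(-7\right)^{2}} + J{\left(-4 \right)}\right) 143 = \left(\frac{\left(4 \cdot 1 + 6\right) - 11}{\frac{-7 - 7}{18 \cdot 7} + \left(-7\right)^{2}} + 9\right) 143 = \left(\frac{\left(4 + 6\right) - 11}{\frac{1}{18} \cdot \frac{1}{7} \left(-7 - 7\right) + 49} + 9\right) 143 = \left(\frac{10 - 11}{\frac{1}{18} \cdot \frac{1}{7} \left(-14\right) + 49} + 9\right) 143 = \left(- \frac{1}{- \frac{1}{9} + 49} + 9\right) 143 = \left(- \frac{1}{\frac{440}{9}} + 9\right) 143 = \left(\left(-1\right) \frac{9}{440} + 9\right) 143 = \left(- \frac{9}{440} + 9\right) 143 = \frac{3951}{440} \cdot 143 = \frac{51363}{40}$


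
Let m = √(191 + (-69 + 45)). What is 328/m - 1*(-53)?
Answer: 53 + 328*√167/167 ≈ 78.381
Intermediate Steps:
m = √167 (m = √(191 - 24) = √167 ≈ 12.923)
328/m - 1*(-53) = 328/(√167) - 1*(-53) = 328*(√167/167) + 53 = 328*√167/167 + 53 = 53 + 328*√167/167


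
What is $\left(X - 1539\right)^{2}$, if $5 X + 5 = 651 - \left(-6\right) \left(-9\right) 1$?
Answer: $\frac{50452609}{25} \approx 2.0181 \cdot 10^{6}$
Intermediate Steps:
$X = \frac{592}{5}$ ($X = -1 + \frac{651 - \left(-6\right) \left(-9\right) 1}{5} = -1 + \frac{651 - 54 \cdot 1}{5} = -1 + \frac{651 - 54}{5} = -1 + \frac{1}{5} \cdot 597 = -1 + \frac{597}{5} = \frac{592}{5} \approx 118.4$)
$\left(X - 1539\right)^{2} = \left(\frac{592}{5} - 1539\right)^{2} = \left(- \frac{7103}{5}\right)^{2} = \frac{50452609}{25}$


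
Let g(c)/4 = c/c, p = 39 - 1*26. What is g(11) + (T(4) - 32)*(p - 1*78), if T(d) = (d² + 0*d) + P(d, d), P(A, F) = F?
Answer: 784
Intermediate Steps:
p = 13 (p = 39 - 26 = 13)
g(c) = 4 (g(c) = 4*(c/c) = 4*1 = 4)
T(d) = d + d² (T(d) = (d² + 0*d) + d = (d² + 0) + d = d² + d = d + d²)
g(11) + (T(4) - 32)*(p - 1*78) = 4 + (4*(1 + 4) - 32)*(13 - 1*78) = 4 + (4*5 - 32)*(13 - 78) = 4 + (20 - 32)*(-65) = 4 - 12*(-65) = 4 + 780 = 784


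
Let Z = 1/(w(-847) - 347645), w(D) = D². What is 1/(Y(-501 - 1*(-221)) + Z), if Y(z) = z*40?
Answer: -369764/4141356799 ≈ -8.9286e-5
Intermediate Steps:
Y(z) = 40*z
Z = 1/369764 (Z = 1/((-847)² - 347645) = 1/(717409 - 347645) = 1/369764 ≈ 2.7044e-6)
1/(Y(-501 - 1*(-221)) + Z) = 1/(40*(-501 - 1*(-221)) + 1/369764) = 1/(40*(-501 + 221) + 1/369764) = 1/(40*(-280) + 1/369764) = 1/(-11200 + 1/369764) = 1/(-4141356799/369764) = -369764/4141356799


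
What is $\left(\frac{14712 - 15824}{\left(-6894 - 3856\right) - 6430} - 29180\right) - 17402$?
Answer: $- \frac{200069412}{4295} \approx -46582.0$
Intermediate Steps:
$\left(\frac{14712 - 15824}{\left(-6894 - 3856\right) - 6430} - 29180\right) - 17402 = \left(- \frac{1112}{\left(-6894 - 3856\right) - 6430} - 29180\right) - 17402 = \left(- \frac{1112}{-10750 - 6430} - 29180\right) - 17402 = \left(- \frac{1112}{-17180} - 29180\right) - 17402 = \left(\left(-1112\right) \left(- \frac{1}{17180}\right) - 29180\right) - 17402 = \left(\frac{278}{4295} - 29180\right) - 17402 = - \frac{125327822}{4295} - 17402 = - \frac{200069412}{4295}$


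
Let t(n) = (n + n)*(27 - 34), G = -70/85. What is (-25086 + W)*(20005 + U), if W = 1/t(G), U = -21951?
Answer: 683440621/14 ≈ 4.8817e+7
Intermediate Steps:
G = -14/17 (G = -70*1/85 = -14/17 ≈ -0.82353)
t(n) = -14*n (t(n) = (2*n)*(-7) = -14*n)
W = 17/196 (W = 1/(-14*(-14/17)) = 1/(196/17) = 17/196 ≈ 0.086735)
(-25086 + W)*(20005 + U) = (-25086 + 17/196)*(20005 - 21951) = -4916839/196*(-1946) = 683440621/14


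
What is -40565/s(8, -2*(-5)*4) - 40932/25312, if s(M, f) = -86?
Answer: 127907641/272104 ≈ 470.07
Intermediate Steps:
-40565/s(8, -2*(-5)*4) - 40932/25312 = -40565/(-86) - 40932/25312 = -40565*(-1/86) - 40932*1/25312 = 40565/86 - 10233/6328 = 127907641/272104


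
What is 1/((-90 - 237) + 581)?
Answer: 1/254 ≈ 0.0039370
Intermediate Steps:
1/((-90 - 237) + 581) = 1/(-327 + 581) = 1/254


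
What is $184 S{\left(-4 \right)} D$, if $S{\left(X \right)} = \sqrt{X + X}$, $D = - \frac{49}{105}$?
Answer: $- \frac{2576 i \sqrt{2}}{15} \approx - 242.87 i$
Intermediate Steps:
$D = - \frac{7}{15}$ ($D = \left(-49\right) \frac{1}{105} = - \frac{7}{15} \approx -0.46667$)
$S{\left(X \right)} = \sqrt{2} \sqrt{X}$ ($S{\left(X \right)} = \sqrt{2 X} = \sqrt{2} \sqrt{X}$)
$184 S{\left(-4 \right)} D = 184 \sqrt{2} \sqrt{-4} \left(- \frac{7}{15}\right) = 184 \sqrt{2} \cdot 2 i \left(- \frac{7}{15}\right) = 184 \cdot 2 i \sqrt{2} \left(- \frac{7}{15}\right) = 368 i \sqrt{2} \left(- \frac{7}{15}\right) = - \frac{2576 i \sqrt{2}}{15}$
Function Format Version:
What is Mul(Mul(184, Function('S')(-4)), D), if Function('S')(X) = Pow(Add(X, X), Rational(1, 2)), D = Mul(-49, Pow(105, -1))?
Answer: Mul(Rational(-2576, 15), I, Pow(2, Rational(1, 2))) ≈ Mul(-242.87, I)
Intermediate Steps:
D = Rational(-7, 15) (D = Mul(-49, Rational(1, 105)) = Rational(-7, 15) ≈ -0.46667)
Function('S')(X) = Mul(Pow(2, Rational(1, 2)), Pow(X, Rational(1, 2))) (Function('S')(X) = Pow(Mul(2, X), Rational(1, 2)) = Mul(Pow(2, Rational(1, 2)), Pow(X, Rational(1, 2))))
Mul(Mul(184, Function('S')(-4)), D) = Mul(Mul(184, Mul(Pow(2, Rational(1, 2)), Pow(-4, Rational(1, 2)))), Rational(-7, 15)) = Mul(Mul(184, Mul(Pow(2, Rational(1, 2)), Mul(2, I))), Rational(-7, 15)) = Mul(Mul(184, Mul(2, I, Pow(2, Rational(1, 2)))), Rational(-7, 15)) = Mul(Mul(368, I, Pow(2, Rational(1, 2))), Rational(-7, 15)) = Mul(Rational(-2576, 15), I, Pow(2, Rational(1, 2)))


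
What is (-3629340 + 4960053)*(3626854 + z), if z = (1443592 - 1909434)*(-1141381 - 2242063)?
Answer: 2097408546877658526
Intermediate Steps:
z = 1576150319848 (z = -465842*(-3383444) = 1576150319848)
(-3629340 + 4960053)*(3626854 + z) = (-3629340 + 4960053)*(3626854 + 1576150319848) = 1330713*1576153946702 = 2097408546877658526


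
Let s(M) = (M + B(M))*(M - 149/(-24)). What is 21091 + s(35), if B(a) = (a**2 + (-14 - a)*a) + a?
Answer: 7567/2 ≈ 3783.5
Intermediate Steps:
B(a) = a + a**2 + a*(-14 - a) (B(a) = (a**2 + a*(-14 - a)) + a = a + a**2 + a*(-14 - a))
s(M) = -12*M*(149/24 + M) (s(M) = (M - 13*M)*(M - 149/(-24)) = (-12*M)*(M - 149*(-1/24)) = (-12*M)*(M + 149/24) = (-12*M)*(149/24 + M) = -12*M*(149/24 + M))
21091 + s(35) = 21091 + (1/2)*35*(-149 - 24*35) = 21091 + (1/2)*35*(-149 - 840) = 21091 + (1/2)*35*(-989) = 21091 - 34615/2 = 7567/2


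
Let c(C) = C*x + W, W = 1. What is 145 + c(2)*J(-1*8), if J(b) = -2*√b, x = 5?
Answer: 145 - 44*I*√2 ≈ 145.0 - 62.225*I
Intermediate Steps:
c(C) = 1 + 5*C (c(C) = C*5 + 1 = 5*C + 1 = 1 + 5*C)
145 + c(2)*J(-1*8) = 145 + (1 + 5*2)*(-2*2*I*√2) = 145 + (1 + 10)*(-4*I*√2) = 145 + 11*(-4*I*√2) = 145 - 44*I*√2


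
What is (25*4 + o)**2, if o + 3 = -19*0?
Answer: 9409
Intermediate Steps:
o = -3 (o = -3 - 19*0 = -3 + 0 = -3)
(25*4 + o)**2 = (25*4 - 3)**2 = (100 - 3)**2 = 97**2 = 9409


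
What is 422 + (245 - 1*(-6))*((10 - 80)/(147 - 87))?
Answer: 775/6 ≈ 129.17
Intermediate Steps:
422 + (245 - 1*(-6))*((10 - 80)/(147 - 87)) = 422 + (245 + 6)*(-70/60) = 422 + 251*(-70*1/60) = 422 + 251*(-7/6) = 422 - 1757/6 = 775/6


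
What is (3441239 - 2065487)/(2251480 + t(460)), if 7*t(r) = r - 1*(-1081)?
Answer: 3210088/5253967 ≈ 0.61098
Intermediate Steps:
t(r) = 1081/7 + r/7 (t(r) = (r - 1*(-1081))/7 = (r + 1081)/7 = (1081 + r)/7 = 1081/7 + r/7)
(3441239 - 2065487)/(2251480 + t(460)) = (3441239 - 2065487)/(2251480 + (1081/7 + (⅐)*460)) = 1375752/(2251480 + (1081/7 + 460/7)) = 1375752/(2251480 + 1541/7) = 1375752/(15761901/7) = 1375752*(7/15761901) = 3210088/5253967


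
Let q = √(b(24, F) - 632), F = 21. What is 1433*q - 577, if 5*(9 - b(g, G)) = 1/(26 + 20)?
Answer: -577 + 1433*I*√32956930/230 ≈ -577.0 + 35768.0*I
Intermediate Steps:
b(g, G) = 2069/230 (b(g, G) = 9 - 1/(5*(26 + 20)) = 9 - ⅕/46 = 9 - ⅕*1/46 = 9 - 1/230 = 2069/230)
q = I*√32956930/230 (q = √(2069/230 - 632) = √(-143291/230) = I*√32956930/230 ≈ 24.96*I)
1433*q - 577 = 1433*(I*√32956930/230) - 577 = 1433*I*√32956930/230 - 577 = -577 + 1433*I*√32956930/230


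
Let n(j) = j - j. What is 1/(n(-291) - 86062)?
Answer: -1/86062 ≈ -1.1620e-5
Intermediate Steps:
n(j) = 0
1/(n(-291) - 86062) = 1/(0 - 86062) = 1/(-86062) = -1/86062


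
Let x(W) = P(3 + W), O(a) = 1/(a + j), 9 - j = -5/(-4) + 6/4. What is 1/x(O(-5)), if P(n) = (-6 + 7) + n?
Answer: 5/24 ≈ 0.20833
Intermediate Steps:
j = 25/4 (j = 9 - (-5/(-4) + 6/4) = 9 - (-5*(-¼) + 6*(¼)) = 9 - (5/4 + 3/2) = 9 - 1*11/4 = 9 - 11/4 = 25/4 ≈ 6.2500)
O(a) = 1/(25/4 + a) (O(a) = 1/(a + 25/4) = 1/(25/4 + a))
P(n) = 1 + n
x(W) = 4 + W (x(W) = 1 + (3 + W) = 4 + W)
1/x(O(-5)) = 1/(4 + 4/(25 + 4*(-5))) = 1/(4 + 4/(25 - 20)) = 1/(4 + 4/5) = 1/(4 + 4*(⅕)) = 1/(4 + ⅘) = 1/(24/5) = 5/24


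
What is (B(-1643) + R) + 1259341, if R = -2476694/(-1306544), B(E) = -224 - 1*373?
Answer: 822303448715/653272 ≈ 1.2587e+6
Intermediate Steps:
B(E) = -597 (B(E) = -224 - 373 = -597)
R = 1238347/653272 (R = -2476694*(-1/1306544) = 1238347/653272 ≈ 1.8956)
(B(-1643) + R) + 1259341 = (-597 + 1238347/653272) + 1259341 = -388765037/653272 + 1259341 = 822303448715/653272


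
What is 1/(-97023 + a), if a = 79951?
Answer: -1/17072 ≈ -5.8575e-5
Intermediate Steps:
1/(-97023 + a) = 1/(-97023 + 79951) = 1/(-17072) = -1/17072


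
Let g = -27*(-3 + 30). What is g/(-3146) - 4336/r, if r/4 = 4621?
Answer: -41555/14537666 ≈ -0.0028584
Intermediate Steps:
r = 18484 (r = 4*4621 = 18484)
g = -729 (g = -27*27 = -729)
g/(-3146) - 4336/r = -729/(-3146) - 4336/18484 = -729*(-1/3146) - 4336*1/18484 = 729/3146 - 1084/4621 = -41555/14537666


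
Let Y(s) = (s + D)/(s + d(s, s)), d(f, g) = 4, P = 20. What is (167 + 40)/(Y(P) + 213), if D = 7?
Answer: 552/571 ≈ 0.96673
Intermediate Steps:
Y(s) = (7 + s)/(4 + s) (Y(s) = (s + 7)/(s + 4) = (7 + s)/(4 + s))
(167 + 40)/(Y(P) + 213) = (167 + 40)/((7 + 20)/(4 + 20) + 213) = 207/(27/24 + 213) = 207/((1/24)*27 + 213) = 207/(9/8 + 213) = 207/(1713/8) = 207*(8/1713) = 552/571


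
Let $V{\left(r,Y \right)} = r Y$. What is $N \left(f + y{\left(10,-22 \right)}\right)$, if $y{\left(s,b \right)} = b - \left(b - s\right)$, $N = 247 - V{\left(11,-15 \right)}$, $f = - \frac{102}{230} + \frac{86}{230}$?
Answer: $\frac{470504}{115} \approx 4091.3$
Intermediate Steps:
$V{\left(r,Y \right)} = Y r$
$f = - \frac{8}{115}$ ($f = \left(-102\right) \frac{1}{230} + 86 \cdot \frac{1}{230} = - \frac{51}{115} + \frac{43}{115} = - \frac{8}{115} \approx -0.069565$)
$N = 412$ ($N = 247 - \left(-15\right) 11 = 247 - -165 = 247 + 165 = 412$)
$y{\left(s,b \right)} = s$
$N \left(f + y{\left(10,-22 \right)}\right) = 412 \left(- \frac{8}{115} + 10\right) = 412 \cdot \frac{1142}{115} = \frac{470504}{115}$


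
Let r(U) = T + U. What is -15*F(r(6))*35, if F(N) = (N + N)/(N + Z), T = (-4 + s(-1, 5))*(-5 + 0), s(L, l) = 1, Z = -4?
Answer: -22050/17 ≈ -1297.1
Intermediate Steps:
T = 15 (T = (-4 + 1)*(-5 + 0) = -3*(-5) = 15)
r(U) = 15 + U
F(N) = 2*N/(-4 + N) (F(N) = (N + N)/(N - 4) = (2*N)/(-4 + N) = 2*N/(-4 + N))
-15*F(r(6))*35 = -30*(15 + 6)/(-4 + (15 + 6))*35 = -30*21/(-4 + 21)*35 = -30*21/17*35 = -15*42/17*35 = -630/17*35 = -22050/17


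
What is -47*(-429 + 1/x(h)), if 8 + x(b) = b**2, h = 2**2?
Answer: 161257/8 ≈ 20157.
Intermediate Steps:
h = 4
x(b) = -8 + b**2
-47*(-429 + 1/x(h)) = -47*(-429 + 1/(-8 + 4**2)) = -47*(-429 + 1/(-8 + 16)) = -47*(-429 + 1/8) = -47*(-3431/8) = 161257/8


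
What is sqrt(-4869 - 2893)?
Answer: I*sqrt(7762) ≈ 88.102*I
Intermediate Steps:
sqrt(-4869 - 2893) = sqrt(-7762) = I*sqrt(7762)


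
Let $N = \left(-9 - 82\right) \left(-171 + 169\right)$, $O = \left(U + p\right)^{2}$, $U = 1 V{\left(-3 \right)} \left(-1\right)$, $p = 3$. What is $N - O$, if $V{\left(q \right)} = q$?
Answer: $146$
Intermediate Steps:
$U = 3$ ($U = 1 \left(-3\right) \left(-1\right) = \left(-3\right) \left(-1\right) = 3$)
$O = 36$ ($O = \left(3 + 3\right)^{2} = 6^{2} = 36$)
$N = 182$ ($N = \left(-91\right) \left(-2\right) = 182$)
$N - O = 182 - 36 = 146$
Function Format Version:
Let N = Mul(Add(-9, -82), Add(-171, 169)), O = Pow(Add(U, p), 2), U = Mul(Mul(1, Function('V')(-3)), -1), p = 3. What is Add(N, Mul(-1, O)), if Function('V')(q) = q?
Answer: 146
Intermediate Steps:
U = 3 (U = Mul(Mul(1, -3), -1) = Mul(-3, -1) = 3)
O = 36 (O = Pow(Add(3, 3), 2) = Pow(6, 2) = 36)
N = 182 (N = Mul(-91, -2) = 182)
Add(N, Mul(-1, O)) = Add(182, Mul(-1, 36)) = Add(182, -36) = 146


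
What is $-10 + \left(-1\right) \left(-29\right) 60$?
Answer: $1730$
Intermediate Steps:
$-10 + \left(-1\right) \left(-29\right) 60 = -10 + 29 \cdot 60 = -10 + 1740 = 1730$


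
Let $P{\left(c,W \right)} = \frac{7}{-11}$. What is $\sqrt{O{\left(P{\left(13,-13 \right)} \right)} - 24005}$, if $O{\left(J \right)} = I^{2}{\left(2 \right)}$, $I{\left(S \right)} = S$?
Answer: $i \sqrt{24001} \approx 154.92 i$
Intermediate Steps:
$P{\left(c,W \right)} = - \frac{7}{11}$ ($P{\left(c,W \right)} = 7 \left(- \frac{1}{11}\right) = - \frac{7}{11}$)
$O{\left(J \right)} = 4$ ($O{\left(J \right)} = 2^{2} = 4$)
$\sqrt{O{\left(P{\left(13,-13 \right)} \right)} - 24005} = \sqrt{4 - 24005} = \sqrt{-24001} = i \sqrt{24001}$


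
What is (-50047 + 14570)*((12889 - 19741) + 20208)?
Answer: -473830812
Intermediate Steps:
(-50047 + 14570)*((12889 - 19741) + 20208) = -35477*(-6852 + 20208) = -35477*13356 = -473830812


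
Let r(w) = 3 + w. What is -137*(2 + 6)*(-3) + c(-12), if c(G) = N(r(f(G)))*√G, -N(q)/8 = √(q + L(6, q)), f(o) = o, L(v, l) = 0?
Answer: 3288 + 48*√3 ≈ 3371.1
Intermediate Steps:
N(q) = -8*√q (N(q) = -8*√(q + 0) = -8*√q)
c(G) = -8*√G*√(3 + G) (c(G) = (-8*√(3 + G))*√G = -8*√G*√(3 + G))
-137*(2 + 6)*(-3) + c(-12) = -137*(2 + 6)*(-3) - 8*√(-12)*√(3 - 12) = -1096*(-3) - 8*2*I*√3*√(-9) = -137*(-24) - 8*2*I*√3*3*I = 3288 + 48*√3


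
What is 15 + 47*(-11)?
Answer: -502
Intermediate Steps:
15 + 47*(-11) = 15 - 517 = -502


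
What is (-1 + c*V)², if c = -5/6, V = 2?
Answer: 64/9 ≈ 7.1111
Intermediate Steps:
c = -⅚ (c = -5*⅙ = -⅚ ≈ -0.83333)
(-1 + c*V)² = (-1 - ⅚*2)² = (-1 - 5/3)² = (-8/3)² = 64/9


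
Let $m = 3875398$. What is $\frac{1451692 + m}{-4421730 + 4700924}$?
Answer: $\frac{2663545}{139597} \approx 19.08$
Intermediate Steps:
$\frac{1451692 + m}{-4421730 + 4700924} = \frac{1451692 + 3875398}{-4421730 + 4700924} = \frac{5327090}{279194} = 5327090 \cdot \frac{1}{279194} = \frac{2663545}{139597}$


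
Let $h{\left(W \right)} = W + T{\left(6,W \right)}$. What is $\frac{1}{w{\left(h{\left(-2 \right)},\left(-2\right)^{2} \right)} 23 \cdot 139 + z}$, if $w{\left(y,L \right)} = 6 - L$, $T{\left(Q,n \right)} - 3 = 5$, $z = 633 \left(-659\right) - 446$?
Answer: $- \frac{1}{411199} \approx -2.4319 \cdot 10^{-6}$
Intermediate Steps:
$z = -417593$ ($z = -417147 - 446 = -417593$)
$T{\left(Q,n \right)} = 8$ ($T{\left(Q,n \right)} = 3 + 5 = 8$)
$h{\left(W \right)} = 8 + W$ ($h{\left(W \right)} = W + 8 = 8 + W$)
$\frac{1}{w{\left(h{\left(-2 \right)},\left(-2\right)^{2} \right)} 23 \cdot 139 + z} = \frac{1}{\left(6 - \left(-2\right)^{2}\right) 23 \cdot 139 - 417593} = \frac{1}{\left(6 - 4\right) 23 \cdot 139 - 417593} = \frac{1}{2 \cdot 23 \cdot 139 - 417593} = \frac{1}{46 \cdot 139 - 417593} = \frac{1}{6394 - 417593} = \frac{1}{-411199} = - \frac{1}{411199}$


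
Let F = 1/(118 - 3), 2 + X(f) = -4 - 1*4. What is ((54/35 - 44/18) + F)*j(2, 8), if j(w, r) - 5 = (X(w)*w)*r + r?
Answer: 45283/345 ≈ 131.26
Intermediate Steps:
X(f) = -10 (X(f) = -2 + (-4 - 1*4) = -2 + (-4 - 4) = -2 - 8 = -10)
j(w, r) = 5 + r - 10*r*w (j(w, r) = 5 + ((-10*w)*r + r) = 5 + (-10*r*w + r) = 5 + (r - 10*r*w) = 5 + r - 10*r*w)
F = 1/115 ≈ 0.0086956
((54/35 - 44/18) + F)*j(2, 8) = ((54/35 - 44/18) + 1/115)*(5 + 8 - 10*8*2) = ((54*(1/35) - 44*1/18) + 1/115)*(5 + 8 - 160) = ((54/35 - 22/9) + 1/115)*(-147) = (-284/315 + 1/115)*(-147) = -6469/7245*(-147) = 45283/345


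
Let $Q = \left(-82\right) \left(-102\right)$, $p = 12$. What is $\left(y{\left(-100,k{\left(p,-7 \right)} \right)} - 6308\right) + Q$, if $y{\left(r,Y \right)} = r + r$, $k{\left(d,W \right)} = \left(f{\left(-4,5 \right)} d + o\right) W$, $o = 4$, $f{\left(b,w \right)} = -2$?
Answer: $1856$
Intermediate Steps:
$k{\left(d,W \right)} = W \left(4 - 2 d\right)$ ($k{\left(d,W \right)} = \left(- 2 d + 4\right) W = \left(4 - 2 d\right) W = W \left(4 - 2 d\right)$)
$Q = 8364$
$y{\left(r,Y \right)} = 2 r$
$\left(y{\left(-100,k{\left(p,-7 \right)} \right)} - 6308\right) + Q = \left(2 \left(-100\right) - 6308\right) + 8364 = \left(-200 - 6308\right) + 8364 = -6508 + 8364 = 1856$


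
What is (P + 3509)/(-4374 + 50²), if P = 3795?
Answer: -3652/937 ≈ -3.8975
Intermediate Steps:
(P + 3509)/(-4374 + 50²) = (3795 + 3509)/(-4374 + 50²) = 7304/(-4374 + 2500) = 7304/(-1874) = 7304*(-1/1874) = -3652/937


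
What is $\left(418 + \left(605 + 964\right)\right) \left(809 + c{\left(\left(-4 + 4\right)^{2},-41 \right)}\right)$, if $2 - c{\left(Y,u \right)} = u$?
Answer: $1692924$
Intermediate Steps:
$c{\left(Y,u \right)} = 2 - u$
$\left(418 + \left(605 + 964\right)\right) \left(809 + c{\left(\left(-4 + 4\right)^{2},-41 \right)}\right) = \left(418 + \left(605 + 964\right)\right) \left(809 + \left(2 - -41\right)\right) = \left(418 + 1569\right) \left(809 + \left(2 + 41\right)\right) = 1987 \left(809 + 43\right) = 1987 \cdot 852 = 1692924$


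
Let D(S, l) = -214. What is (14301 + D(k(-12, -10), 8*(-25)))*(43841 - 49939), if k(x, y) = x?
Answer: -85902526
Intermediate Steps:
(14301 + D(k(-12, -10), 8*(-25)))*(43841 - 49939) = (14301 - 214)*(43841 - 49939) = 14087*(-6098) = -85902526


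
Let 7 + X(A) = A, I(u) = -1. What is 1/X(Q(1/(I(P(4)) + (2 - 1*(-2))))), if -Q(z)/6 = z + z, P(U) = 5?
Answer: -1/11 ≈ -0.090909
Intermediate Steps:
Q(z) = -12*z (Q(z) = -6*(z + z) = -12*z)
X(A) = -7 + A
1/X(Q(1/(I(P(4)) + (2 - 1*(-2))))) = 1/(-7 - 12/(-1 + (2 - 1*(-2)))) = 1/(-7 - 12/(-1 + (2 + 2))) = 1/(-7 - 12/(-1 + 4)) = 1/(-7 - 12/3) = 1/(-7 - 12*⅓) = 1/(-7 - 4) = 1/(-11) = -1/11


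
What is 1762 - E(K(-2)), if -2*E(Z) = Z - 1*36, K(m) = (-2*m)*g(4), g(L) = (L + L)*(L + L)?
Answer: 1872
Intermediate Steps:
g(L) = 4*L**2 (g(L) = (2*L)*(2*L) = 4*L**2)
K(m) = -128*m (K(m) = (-2*m)*(4*4**2) = (-2*m)*(4*16) = -2*m*64 = -128*m)
E(Z) = 18 - Z/2 (E(Z) = -(Z - 1*36)/2 = -(Z - 36)/2 = -(-36 + Z)/2 = 18 - Z/2)
1762 - E(K(-2)) = 1762 - (18 - (-64)*(-2)) = 1762 - (18 - 1/2*256) = 1762 - (18 - 128) = 1762 - 1*(-110) = 1762 + 110 = 1872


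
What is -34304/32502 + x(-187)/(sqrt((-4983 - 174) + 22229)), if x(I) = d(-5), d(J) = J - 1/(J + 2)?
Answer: -17152/16251 - 7*sqrt(1067)/6402 ≈ -1.0912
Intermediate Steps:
d(J) = J - 1/(2 + J)
x(I) = -14/3 (x(I) = (-1 + (-5)**2 + 2*(-5))/(2 - 5) = (-1 + 25 - 10)/(-3) = -1/3*14 = -14/3)
-34304/32502 + x(-187)/(sqrt((-4983 - 174) + 22229)) = -34304/32502 - 14/(3*sqrt((-4983 - 174) + 22229)) = -34304*1/32502 - 14/(3*sqrt(-5157 + 22229)) = -17152/16251 - 14*sqrt(1067)/4268/3 = -17152/16251 - 7*sqrt(1067)/6402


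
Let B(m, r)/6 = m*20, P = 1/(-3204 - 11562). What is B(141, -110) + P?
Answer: 249840719/14766 ≈ 16920.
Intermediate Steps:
P = -1/14766 (P = 1/(-14766) = -1/14766 ≈ -6.7723e-5)
B(m, r) = 120*m (B(m, r) = 6*(m*20) = 6*(20*m) = 120*m)
B(141, -110) + P = 120*141 - 1/14766 = 16920 - 1/14766 = 249840719/14766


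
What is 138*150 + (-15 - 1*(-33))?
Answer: 20718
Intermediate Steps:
138*150 + (-15 - 1*(-33)) = 20700 + (-15 + 33) = 20700 + 18 = 20718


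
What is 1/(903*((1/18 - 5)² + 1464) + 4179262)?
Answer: 108/596519653 ≈ 1.8105e-7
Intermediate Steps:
1/(903*((1/18 - 5)² + 1464) + 4179262) = 1/(903*((-89/18)² + 1464) + 4179262) = 1/(903*(7921/324 + 1464) + 4179262) = 1/(903*(482257/324) + 4179262) = 1/(145159357/108 + 4179262) = 1/(596519653/108) = 108/596519653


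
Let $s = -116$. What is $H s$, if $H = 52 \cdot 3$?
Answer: $-18096$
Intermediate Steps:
$H = 156$
$H s = 156 \left(-116\right) = -18096$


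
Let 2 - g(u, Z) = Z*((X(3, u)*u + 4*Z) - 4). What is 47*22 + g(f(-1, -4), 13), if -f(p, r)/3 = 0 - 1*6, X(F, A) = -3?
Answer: 1114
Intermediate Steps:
f(p, r) = 18 (f(p, r) = -3*(0 - 1*6) = -3*(0 - 6) = -3*(-6) = 18)
g(u, Z) = 2 - Z*(-4 - 3*u + 4*Z) (g(u, Z) = 2 - Z*((-3*u + 4*Z) - 4) = 2 - Z*(-4 - 3*u + 4*Z))
47*22 + g(f(-1, -4), 13) = 47*22 + (2 - 4*13² + 4*13 + 3*13*18) = 1034 + (2 - 4*169 + 52 + 702) = 1034 + (2 - 676 + 52 + 702) = 1034 + 80 = 1114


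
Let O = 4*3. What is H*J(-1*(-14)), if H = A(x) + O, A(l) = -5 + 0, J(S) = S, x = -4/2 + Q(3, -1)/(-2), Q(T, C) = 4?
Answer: 98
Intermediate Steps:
x = -4 (x = -4/2 + 4/(-2) = -4*½ + 4*(-½) = -2 - 2 = -4)
A(l) = -5
O = 12
H = 7 (H = -5 + 12 = 7)
H*J(-1*(-14)) = 7*(-1*(-14)) = 7*14 = 98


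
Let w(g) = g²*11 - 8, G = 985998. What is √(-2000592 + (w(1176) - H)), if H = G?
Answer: √12226138 ≈ 3496.6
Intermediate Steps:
H = 985998
w(g) = -8 + 11*g² (w(g) = 11*g² - 8 = -8 + 11*g²)
√(-2000592 + (w(1176) - H)) = √(-2000592 + ((-8 + 11*1176²) - 1*985998)) = √(-2000592 + ((-8 + 11*1382976) - 985998)) = √(-2000592 + ((-8 + 15212736) - 985998)) = √(-2000592 + (15212728 - 985998)) = √(-2000592 + 14226730) = √12226138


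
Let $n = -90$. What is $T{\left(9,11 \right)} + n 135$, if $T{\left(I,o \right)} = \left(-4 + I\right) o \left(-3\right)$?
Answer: $-12315$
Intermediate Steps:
$T{\left(I,o \right)} = - 3 o \left(-4 + I\right)$ ($T{\left(I,o \right)} = \left(-4 + I\right) \left(- 3 o\right) = - 3 o \left(-4 + I\right)$)
$T{\left(9,11 \right)} + n 135 = 3 \cdot 11 \left(4 - 9\right) - 12150 = 3 \cdot 11 \left(-5\right) - 12150 = -165 - 12150 = -12315$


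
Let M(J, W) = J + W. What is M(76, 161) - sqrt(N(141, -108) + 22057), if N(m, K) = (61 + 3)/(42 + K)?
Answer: 237 - sqrt(24019017)/33 ≈ 88.487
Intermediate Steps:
N(m, K) = 64/(42 + K)
M(76, 161) - sqrt(N(141, -108) + 22057) = (76 + 161) - sqrt(64/(42 - 108) + 22057) = 237 - sqrt(64/(-66) + 22057) = 237 - sqrt(64*(-1/66) + 22057) = 237 - sqrt(-32/33 + 22057) = 237 - sqrt(727849/33) = 237 - sqrt(24019017)/33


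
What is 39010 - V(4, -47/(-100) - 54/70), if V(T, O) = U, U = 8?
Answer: 39002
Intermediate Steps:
V(T, O) = 8
39010 - V(4, -47/(-100) - 54/70) = 39010 - 1*8 = 39010 - 8 = 39002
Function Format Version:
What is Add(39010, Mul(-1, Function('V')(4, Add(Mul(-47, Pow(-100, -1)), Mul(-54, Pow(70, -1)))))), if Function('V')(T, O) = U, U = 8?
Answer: 39002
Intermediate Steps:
Function('V')(T, O) = 8
Add(39010, Mul(-1, Function('V')(4, Add(Mul(-47, Pow(-100, -1)), Mul(-54, Pow(70, -1)))))) = Add(39010, Mul(-1, 8)) = Add(39010, -8) = 39002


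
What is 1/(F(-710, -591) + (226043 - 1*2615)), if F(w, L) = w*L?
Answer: 1/643038 ≈ 1.5551e-6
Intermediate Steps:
F(w, L) = L*w
1/(F(-710, -591) + (226043 - 1*2615)) = 1/(-591*(-710) + (226043 - 1*2615)) = 1/(419610 + (226043 - 2615)) = 1/(419610 + 223428) = 1/643038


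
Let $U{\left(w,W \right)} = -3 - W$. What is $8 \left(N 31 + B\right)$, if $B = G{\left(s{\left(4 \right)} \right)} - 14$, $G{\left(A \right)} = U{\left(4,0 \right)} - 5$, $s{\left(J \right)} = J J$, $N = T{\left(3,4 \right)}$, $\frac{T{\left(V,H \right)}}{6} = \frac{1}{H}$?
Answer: $196$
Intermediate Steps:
$T{\left(V,H \right)} = \frac{6}{H}$
$N = \frac{3}{2}$ ($N = \frac{6}{4} = 6 \cdot \frac{1}{4} = \frac{3}{2} \approx 1.5$)
$s{\left(J \right)} = J^{2}$
$G{\left(A \right)} = -8$ ($G{\left(A \right)} = \left(-3 - 0\right) - 5 = \left(-3 + 0\right) - 5 = -3 - 5 = -8$)
$B = -22$ ($B = -8 - 14 = -22$)
$8 \left(N 31 + B\right) = 8 \left(\frac{3}{2} \cdot 31 - 22\right) = 8 \left(\frac{93}{2} - 22\right) = 8 \cdot \frac{49}{2} = 196$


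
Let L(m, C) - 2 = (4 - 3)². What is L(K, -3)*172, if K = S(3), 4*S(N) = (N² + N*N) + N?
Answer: 516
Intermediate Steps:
S(N) = N²/2 + N/4 (S(N) = ((N² + N*N) + N)/4 = ((N² + N²) + N)/4 = (2*N² + N)/4 = (N + 2*N²)/4 = N²/2 + N/4)
K = 21/4 (K = (¼)*3*(1 + 2*3) = (¼)*3*(1 + 6) = (¼)*3*7 = 21/4 ≈ 5.2500)
L(m, C) = 3 (L(m, C) = 2 + (4 - 3)² = 2 + 1² = 2 + 1 = 3)
L(K, -3)*172 = 3*172 = 516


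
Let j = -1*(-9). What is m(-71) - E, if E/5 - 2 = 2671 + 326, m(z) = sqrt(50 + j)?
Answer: -14995 + sqrt(59) ≈ -14987.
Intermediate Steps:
j = 9
m(z) = sqrt(59) (m(z) = sqrt(50 + 9) = sqrt(59))
E = 14995 (E = 10 + 5*(2671 + 326) = 10 + 5*2997 = 10 + 14985 = 14995)
m(-71) - E = sqrt(59) - 1*14995 = sqrt(59) - 14995 = -14995 + sqrt(59)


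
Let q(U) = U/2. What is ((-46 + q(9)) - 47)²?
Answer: 31329/4 ≈ 7832.3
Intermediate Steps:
q(U) = U/2 (q(U) = U*(½) = U/2)
((-46 + q(9)) - 47)² = ((-46 + (½)*9) - 47)² = ((-46 + 9/2) - 47)² = (-83/2 - 47)² = (-177/2)² = 31329/4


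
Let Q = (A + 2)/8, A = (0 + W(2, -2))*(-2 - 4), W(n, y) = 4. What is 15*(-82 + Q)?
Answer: -5085/4 ≈ -1271.3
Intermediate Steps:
A = -24 (A = (0 + 4)*(-2 - 4) = 4*(-6) = -24)
Q = -11/4 (Q = (-24 + 2)/8 = -22*⅛ = -11/4 ≈ -2.7500)
15*(-82 + Q) = 15*(-82 - 11/4) = 15*(-339/4) = -5085/4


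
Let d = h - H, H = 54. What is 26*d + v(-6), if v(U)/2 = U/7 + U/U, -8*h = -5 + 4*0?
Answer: -38849/28 ≈ -1387.5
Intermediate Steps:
h = 5/8 (h = -(-5 + 4*0)/8 = -(-5 + 0)/8 = -1/8*(-5) = 5/8 ≈ 0.62500)
v(U) = 2 + 2*U/7 (v(U) = 2*(U/7 + U/U) = 2*(U*(1/7) + 1) = 2*(U/7 + 1) = 2*(1 + U/7) = 2 + 2*U/7)
d = -427/8 (d = 5/8 - 1*54 = 5/8 - 54 = -427/8 ≈ -53.375)
26*d + v(-6) = 26*(-427/8) + (2 + (2/7)*(-6)) = -5551/4 + (2 - 12/7) = -5551/4 + 2/7 = -38849/28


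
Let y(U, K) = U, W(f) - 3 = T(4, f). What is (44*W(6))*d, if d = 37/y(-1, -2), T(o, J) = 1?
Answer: -6512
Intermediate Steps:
W(f) = 4 (W(f) = 3 + 1 = 4)
d = -37 (d = 37/(-1) = 37*(-1) = -37)
(44*W(6))*d = (44*4)*(-37) = 176*(-37) = -6512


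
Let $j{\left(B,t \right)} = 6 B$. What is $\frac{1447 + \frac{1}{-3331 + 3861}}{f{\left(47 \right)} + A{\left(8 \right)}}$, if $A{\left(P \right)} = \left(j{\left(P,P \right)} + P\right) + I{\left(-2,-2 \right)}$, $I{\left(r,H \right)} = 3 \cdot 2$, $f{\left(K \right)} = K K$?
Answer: $\frac{255637}{401210} \approx 0.63717$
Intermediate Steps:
$f{\left(K \right)} = K^{2}$
$I{\left(r,H \right)} = 6$
$A{\left(P \right)} = 6 + 7 P$ ($A{\left(P \right)} = \left(6 P + P\right) + 6 = 7 P + 6 = 6 + 7 P$)
$\frac{1447 + \frac{1}{-3331 + 3861}}{f{\left(47 \right)} + A{\left(8 \right)}} = \frac{1447 + \frac{1}{-3331 + 3861}}{47^{2} + \left(6 + 7 \cdot 8\right)} = \frac{1447 + \frac{1}{530}}{2209 + \left(6 + 56\right)} = \frac{1447 + \frac{1}{530}}{2209 + 62} = \frac{766911}{530 \cdot 2271} = \frac{766911}{530} \cdot \frac{1}{2271} = \frac{255637}{401210}$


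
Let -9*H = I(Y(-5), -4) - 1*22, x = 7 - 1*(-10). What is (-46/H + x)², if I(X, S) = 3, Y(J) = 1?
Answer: 8281/361 ≈ 22.939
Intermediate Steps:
x = 17 (x = 7 + 10 = 17)
H = 19/9 (H = -(3 - 1*22)/9 = -(3 - 22)/9 = -⅑*(-19) = 19/9 ≈ 2.1111)
(-46/H + x)² = (-46/19/9 + 17)² = (-46*9/19 + 17)² = (-414/19 + 17)² = (-91/19)² = 8281/361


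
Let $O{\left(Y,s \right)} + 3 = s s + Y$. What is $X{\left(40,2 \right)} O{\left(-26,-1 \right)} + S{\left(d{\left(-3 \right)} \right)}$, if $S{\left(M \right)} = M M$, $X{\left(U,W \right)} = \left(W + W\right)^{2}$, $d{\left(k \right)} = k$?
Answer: $-439$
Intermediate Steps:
$X{\left(U,W \right)} = 4 W^{2}$ ($X{\left(U,W \right)} = \left(2 W\right)^{2} = 4 W^{2}$)
$O{\left(Y,s \right)} = -3 + Y + s^{2}$ ($O{\left(Y,s \right)} = -3 + \left(s s + Y\right) = -3 + \left(s^{2} + Y\right) = -3 + \left(Y + s^{2}\right) = -3 + Y + s^{2}$)
$S{\left(M \right)} = M^{2}$
$X{\left(40,2 \right)} O{\left(-26,-1 \right)} + S{\left(d{\left(-3 \right)} \right)} = 4 \cdot 2^{2} \left(-3 - 26 + \left(-1\right)^{2}\right) + \left(-3\right)^{2} = 4 \cdot 4 \left(-3 - 26 + 1\right) + 9 = 16 \left(-28\right) + 9 = -448 + 9 = -439$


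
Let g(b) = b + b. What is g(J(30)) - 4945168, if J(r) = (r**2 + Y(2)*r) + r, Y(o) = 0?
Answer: -4943308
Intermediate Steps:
J(r) = r + r**2 (J(r) = (r**2 + 0*r) + r = (r**2 + 0) + r = r**2 + r = r + r**2)
g(b) = 2*b
g(J(30)) - 4945168 = 2*(30*(1 + 30)) - 4945168 = 2*(30*31) - 4945168 = 2*930 - 4945168 = 1860 - 4945168 = -4943308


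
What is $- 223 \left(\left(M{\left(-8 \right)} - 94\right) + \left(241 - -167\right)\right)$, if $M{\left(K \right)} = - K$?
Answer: $-71806$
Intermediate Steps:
$- 223 \left(\left(M{\left(-8 \right)} - 94\right) + \left(241 - -167\right)\right) = - 223 \left(\left(\left(-1\right) \left(-8\right) - 94\right) + \left(241 - -167\right)\right) = - 223 \left(\left(8 - 94\right) + \left(241 + 167\right)\right) = - 223 \left(-86 + 408\right) = \left(-223\right) 322 = -71806$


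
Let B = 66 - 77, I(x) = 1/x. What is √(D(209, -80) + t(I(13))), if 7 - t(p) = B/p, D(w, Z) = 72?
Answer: √222 ≈ 14.900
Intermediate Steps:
B = -11
t(p) = 7 + 11/p (t(p) = 7 - (-11)/p = 7 + 11/p)
√(D(209, -80) + t(I(13))) = √(72 + (7 + 11/(1/13))) = √(72 + (7 + 11*13)) = √(72 + (7 + 143)) = √(72 + 150) = √222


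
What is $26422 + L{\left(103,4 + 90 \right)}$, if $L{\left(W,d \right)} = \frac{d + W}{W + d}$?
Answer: $26423$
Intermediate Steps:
$L{\left(W,d \right)} = 1$ ($L{\left(W,d \right)} = \frac{W + d}{W + d} = 1$)
$26422 + L{\left(103,4 + 90 \right)} = 26422 + 1 = 26423$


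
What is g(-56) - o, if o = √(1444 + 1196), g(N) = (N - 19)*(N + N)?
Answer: 8400 - 4*√165 ≈ 8348.6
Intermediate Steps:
g(N) = 2*N*(-19 + N) (g(N) = (-19 + N)*(2*N) = 2*N*(-19 + N))
o = 4*√165 (o = √2640 = 4*√165 ≈ 51.381)
g(-56) - o = 2*(-56)*(-19 - 56) - 4*√165 = 2*(-56)*(-75) - 4*√165 = 8400 - 4*√165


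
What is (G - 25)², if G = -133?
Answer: 24964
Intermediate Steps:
(G - 25)² = (-133 - 25)² = (-158)² = 24964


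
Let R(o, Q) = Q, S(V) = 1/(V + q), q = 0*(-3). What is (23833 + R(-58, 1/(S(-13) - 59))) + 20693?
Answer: 34195955/768 ≈ 44526.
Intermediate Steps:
q = 0
S(V) = 1/V (S(V) = 1/(V + 0) = 1/V)
(23833 + R(-58, 1/(S(-13) - 59))) + 20693 = (23833 + 1/(1/(-13) - 59)) + 20693 = (23833 + 1/(-1/13 - 59)) + 20693 = (23833 + 1/(-768/13)) + 20693 = (23833 - 13/768) + 20693 = 18303731/768 + 20693 = 34195955/768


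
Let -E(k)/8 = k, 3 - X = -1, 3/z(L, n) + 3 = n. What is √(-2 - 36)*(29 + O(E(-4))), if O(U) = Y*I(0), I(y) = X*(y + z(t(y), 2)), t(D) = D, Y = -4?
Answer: 77*I*√38 ≈ 474.66*I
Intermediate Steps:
z(L, n) = 3/(-3 + n)
X = 4 (X = 3 - 1*(-1) = 3 + 1 = 4)
I(y) = -12 + 4*y (I(y) = 4*(y + 3/(-3 + 2)) = 4*(y + 3/(-1)) = 4*(y + 3*(-1)) = 4*(y - 3) = 4*(-3 + y) = -12 + 4*y)
E(k) = -8*k
O(U) = 48 (O(U) = -4*(-12 + 4*0) = -4*(-12 + 0) = -4*(-12) = 48)
√(-2 - 36)*(29 + O(E(-4))) = √(-2 - 36)*(29 + 48) = √(-38)*77 = (I*√38)*77 = 77*I*√38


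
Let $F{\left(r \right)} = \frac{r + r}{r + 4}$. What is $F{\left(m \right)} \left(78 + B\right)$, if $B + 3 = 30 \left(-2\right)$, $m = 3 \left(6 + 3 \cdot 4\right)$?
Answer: $\frac{810}{29} \approx 27.931$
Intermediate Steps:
$m = 54$ ($m = 3 \left(6 + 12\right) = 3 \cdot 18 = 54$)
$F{\left(r \right)} = \frac{2 r}{4 + r}$
$B = -63$ ($B = -3 + 30 \left(-2\right) = -3 - 60 = -63$)
$F{\left(m \right)} \left(78 + B\right) = 2 \cdot 54 \frac{1}{4 + 54} \left(78 - 63\right) = 2 \cdot 54 \cdot \frac{1}{58} \cdot 15 = \frac{54}{29} \cdot 15 = \frac{810}{29}$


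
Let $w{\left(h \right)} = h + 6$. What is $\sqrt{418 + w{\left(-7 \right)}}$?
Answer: $\sqrt{417} \approx 20.421$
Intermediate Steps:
$w{\left(h \right)} = 6 + h$
$\sqrt{418 + w{\left(-7 \right)}} = \sqrt{418 + \left(6 - 7\right)} = \sqrt{418 - 1} = \sqrt{417}$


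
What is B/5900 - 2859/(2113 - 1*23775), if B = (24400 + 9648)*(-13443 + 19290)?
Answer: 1078114678593/31951450 ≈ 33742.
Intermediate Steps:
B = 199078656 (B = 34048*5847 = 199078656)
B/5900 - 2859/(2113 - 1*23775) = 199078656/5900 - 2859/(2113 - 1*23775) = 199078656*(1/5900) - 2859/(2113 - 23775) = 49769664/1475 - 2859/(-21662) = 49769664/1475 - 2859*(-1/21662) = 49769664/1475 + 2859/21662 = 1078114678593/31951450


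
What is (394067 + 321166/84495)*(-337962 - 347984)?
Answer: -22839952420400126/84495 ≈ -2.7031e+11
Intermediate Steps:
(394067 + 321166/84495)*(-337962 - 347984) = (394067 + 321166*(1/84495))*(-685946) = (394067 + 321166/84495)*(-685946) = (33297012331/84495)*(-685946) = -22839952420400126/84495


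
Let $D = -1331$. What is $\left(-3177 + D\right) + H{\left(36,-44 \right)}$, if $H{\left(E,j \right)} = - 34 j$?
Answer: $-3012$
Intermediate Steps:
$\left(-3177 + D\right) + H{\left(36,-44 \right)} = \left(-3177 - 1331\right) - -1496 = -4508 + 1496 = -3012$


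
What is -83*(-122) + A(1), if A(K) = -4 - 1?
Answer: 10121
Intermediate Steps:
A(K) = -5
-83*(-122) + A(1) = -83*(-122) - 5 = 10126 - 5 = 10121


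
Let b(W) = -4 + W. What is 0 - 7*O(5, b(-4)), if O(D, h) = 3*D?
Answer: -105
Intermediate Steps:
0 - 7*O(5, b(-4)) = 0 - 21*5 = 0 - 7*15 = 0 - 105 = -105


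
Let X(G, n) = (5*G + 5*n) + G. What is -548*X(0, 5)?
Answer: -13700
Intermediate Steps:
X(G, n) = 5*n + 6*G
-548*X(0, 5) = -548*(5*5 + 6*0) = -548*(25 + 0) = -548*25 = -13700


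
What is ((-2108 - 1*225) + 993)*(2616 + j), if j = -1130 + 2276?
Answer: -5041080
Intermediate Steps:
j = 1146
((-2108 - 1*225) + 993)*(2616 + j) = ((-2108 - 1*225) + 993)*(2616 + 1146) = ((-2108 - 225) + 993)*3762 = (-2333 + 993)*3762 = -1340*3762 = -5041080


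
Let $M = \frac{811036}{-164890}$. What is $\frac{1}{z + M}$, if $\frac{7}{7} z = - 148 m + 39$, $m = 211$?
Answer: $- \frac{82445}{2571782623} \approx -3.2058 \cdot 10^{-5}$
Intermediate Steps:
$z = -31189$ ($z = \left(-148\right) 211 + 39 = -31228 + 39 = -31189$)
$M = - \frac{405518}{82445}$ ($M = 811036 \left(- \frac{1}{164890}\right) = - \frac{405518}{82445} \approx -4.9186$)
$\frac{1}{z + M} = \frac{1}{-31189 - \frac{405518}{82445}} = \frac{1}{- \frac{2571782623}{82445}} = - \frac{82445}{2571782623}$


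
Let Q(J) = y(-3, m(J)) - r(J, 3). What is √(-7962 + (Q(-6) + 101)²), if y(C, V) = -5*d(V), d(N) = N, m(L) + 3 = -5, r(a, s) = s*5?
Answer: √7914 ≈ 88.961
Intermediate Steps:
r(a, s) = 5*s
m(L) = -8 (m(L) = -3 - 5 = -8)
y(C, V) = -5*V
Q(J) = 25 (Q(J) = -5*(-8) - 5*3 = 40 - 1*15 = 40 - 15 = 25)
√(-7962 + (Q(-6) + 101)²) = √(-7962 + (25 + 101)²) = √(-7962 + 126²) = √(-7962 + 15876) = √7914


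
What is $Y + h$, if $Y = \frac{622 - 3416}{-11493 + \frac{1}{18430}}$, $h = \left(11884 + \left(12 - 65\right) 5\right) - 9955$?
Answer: $\frac{32046663556}{19255999} \approx 1664.2$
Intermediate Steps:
$h = 1664$ ($h = \left(11884 + \left(12 - 65\right) 5\right) - 9955 = \left(11884 - 265\right) - 9955 = 11619 - 9955 = 1664$)
$Y = \frac{4681220}{19255999}$ ($Y = - \frac{2794}{-11493 + \frac{1}{18430}} = - \frac{2794}{- \frac{211815989}{18430}} = \left(-2794\right) \left(- \frac{18430}{211815989}\right) = \frac{4681220}{19255999} \approx 0.2431$)
$Y + h = \frac{4681220}{19255999} + 1664 = \frac{32046663556}{19255999}$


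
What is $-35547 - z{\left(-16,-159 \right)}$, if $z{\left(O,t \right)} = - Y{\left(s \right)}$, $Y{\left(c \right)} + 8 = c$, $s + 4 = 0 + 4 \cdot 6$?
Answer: $-35535$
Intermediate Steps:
$s = 20$ ($s = -4 + \left(0 + 4 \cdot 6\right) = -4 + \left(0 + 24\right) = -4 + 24 = 20$)
$Y{\left(c \right)} = -8 + c$
$z{\left(O,t \right)} = -12$ ($z{\left(O,t \right)} = - (-8 + 20) = \left(-1\right) 12 = -12$)
$-35547 - z{\left(-16,-159 \right)} = -35547 - -12 = -35547 + 12 = -35535$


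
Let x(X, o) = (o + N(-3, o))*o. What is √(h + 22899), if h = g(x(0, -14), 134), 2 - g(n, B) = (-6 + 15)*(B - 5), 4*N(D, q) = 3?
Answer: 2*√5435 ≈ 147.44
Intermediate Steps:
N(D, q) = ¾ (N(D, q) = (¼)*3 = ¾)
x(X, o) = o*(¾ + o) (x(X, o) = (o + ¾)*o = (¾ + o)*o = o*(¾ + o))
g(n, B) = 47 - 9*B (g(n, B) = 2 - (-6 + 15)*(B - 5) = 2 - 9*(-5 + B) = 2 - (-45 + 9*B) = 2 + (45 - 9*B) = 47 - 9*B)
h = -1159 (h = 47 - 9*134 = 47 - 1206 = -1159)
√(h + 22899) = √(-1159 + 22899) = √21740 = 2*√5435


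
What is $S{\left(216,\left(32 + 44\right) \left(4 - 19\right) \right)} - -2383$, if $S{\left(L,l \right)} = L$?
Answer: $2599$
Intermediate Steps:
$S{\left(216,\left(32 + 44\right) \left(4 - 19\right) \right)} - -2383 = 216 - -2383 = 216 + 2383 = 2599$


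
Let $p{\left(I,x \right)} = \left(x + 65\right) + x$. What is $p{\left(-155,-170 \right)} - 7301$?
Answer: $-7576$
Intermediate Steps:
$p{\left(I,x \right)} = 65 + 2 x$ ($p{\left(I,x \right)} = \left(65 + x\right) + x = 65 + 2 x$)
$p{\left(-155,-170 \right)} - 7301 = \left(65 + 2 \left(-170\right)\right) - 7301 = \left(65 - 340\right) - 7301 = -275 - 7301 = -7576$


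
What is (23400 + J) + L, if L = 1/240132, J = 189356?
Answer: 51089523793/240132 ≈ 2.1276e+5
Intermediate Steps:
L = 1/240132 ≈ 4.1644e-6
(23400 + J) + L = (23400 + 189356) + 1/240132 = 212756 + 1/240132 = 51089523793/240132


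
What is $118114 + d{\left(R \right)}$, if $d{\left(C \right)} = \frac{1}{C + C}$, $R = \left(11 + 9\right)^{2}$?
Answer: $\frac{94491201}{800} \approx 1.1811 \cdot 10^{5}$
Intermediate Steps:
$R = 400$ ($R = 20^{2} = 400$)
$d{\left(C \right)} = \frac{1}{2 C}$
$118114 + d{\left(R \right)} = 118114 + \frac{1}{2 \cdot 400} = 118114 + \frac{1}{2} \cdot \frac{1}{400} = 118114 + \frac{1}{800} = \frac{94491201}{800}$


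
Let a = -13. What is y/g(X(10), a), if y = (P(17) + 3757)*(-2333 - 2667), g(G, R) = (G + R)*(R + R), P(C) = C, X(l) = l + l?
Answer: 9435000/91 ≈ 1.0368e+5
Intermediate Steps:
X(l) = 2*l
g(G, R) = 2*R*(G + R) (g(G, R) = (G + R)*(2*R) = 2*R*(G + R))
y = -18870000 (y = (17 + 3757)*(-2333 - 2667) = 3774*(-5000) = -18870000)
y/g(X(10), a) = -18870000*(-1/(26*(2*10 - 13))) = -18870000*(-1/(26*(20 - 13))) = -18870000/(2*(-13)*7) = -18870000/(-182) = -18870000*(-1/182) = 9435000/91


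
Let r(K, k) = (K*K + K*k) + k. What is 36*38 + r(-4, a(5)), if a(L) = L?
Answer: 1369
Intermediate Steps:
r(K, k) = k + K² + K*k (r(K, k) = (K² + K*k) + k = k + K² + K*k)
36*38 + r(-4, a(5)) = 36*38 + (5 + (-4)² - 4*5) = 1368 + (5 + 16 - 20) = 1368 + 1 = 1369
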